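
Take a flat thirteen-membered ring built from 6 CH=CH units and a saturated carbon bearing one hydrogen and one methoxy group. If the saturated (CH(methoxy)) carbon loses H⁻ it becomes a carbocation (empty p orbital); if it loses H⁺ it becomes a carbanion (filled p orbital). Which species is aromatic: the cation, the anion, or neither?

Once that carbon is sp², every ring atom has a p orbital and both ions are fully conjugated.
Cation: 6 × 2 + 0 = 12 π electrons → 4(3), antiaromatic.
Anion: 6 × 2 + 2 = 14 π electrons → 4(3)+2, aromatic.

The anion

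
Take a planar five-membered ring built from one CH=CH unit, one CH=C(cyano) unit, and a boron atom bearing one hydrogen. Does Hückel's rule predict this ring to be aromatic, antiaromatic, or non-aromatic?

Check conjugation: every atom in a ring double bond is sp² and brings one electron to the p orbital; the boron has an empty p orbital — every position has a p orbital, so the cyclic π system is continuous.
Counting π electrons: 2 × 2 = 4 from the double-bond units + 0 from the BH atom = 4.
With 4 = 4·1 π electrons, Hückel's rule classifies the planar ring as antiaromatic.

Antiaromatic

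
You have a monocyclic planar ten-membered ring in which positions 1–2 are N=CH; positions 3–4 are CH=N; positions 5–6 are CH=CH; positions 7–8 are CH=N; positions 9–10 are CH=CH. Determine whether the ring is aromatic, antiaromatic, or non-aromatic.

Aromatic

All ring atoms are sp² and supply a p orbital to the ring (the double-bond atoms are sp², each contributing one p electron; each =N– nitrogen is pyridine-type (lone pair in the sp² plane, one electron in the p orbital)); the conjugation is uninterrupted.
Adding the contributions, 5 × 2 = 10 from the 5 double-bond units.
With 10 π electrons (n = 2), the Hückel 4n+2 condition holds.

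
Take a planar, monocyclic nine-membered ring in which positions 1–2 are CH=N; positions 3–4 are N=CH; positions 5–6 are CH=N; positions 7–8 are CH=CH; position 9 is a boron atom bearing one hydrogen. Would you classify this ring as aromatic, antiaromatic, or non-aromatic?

The p orbitals form a continuous loop: each doubly-bonded ring atom is sp² with one p-orbital electron; each sp² =N– keeps its lone pair in-plane and puts one electron into the π system; the boron has an empty p orbital. The ring is fully conjugated.
Counting π electrons: 4 × 2 = 8 from the double-bond units + 0 from the BH atom = 8.
A 4n π count (8, n = 2) in a planar conjugated ring means antiaromatic.

Antiaromatic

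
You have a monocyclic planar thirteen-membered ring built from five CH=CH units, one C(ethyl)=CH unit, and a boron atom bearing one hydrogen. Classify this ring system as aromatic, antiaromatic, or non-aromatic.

Antiaromatic

The p orbitals form a continuous loop: each doubly-bonded ring atom is sp² with one p-orbital electron; the boron has an empty p orbital. The ring is fully conjugated.
Adding the contributions, 6 × 2 = 12 from the double-bond units + 0 from the BH atom = 12.
12 is a 4n count (n = 3), so the planar conjugated ring is antiaromatic.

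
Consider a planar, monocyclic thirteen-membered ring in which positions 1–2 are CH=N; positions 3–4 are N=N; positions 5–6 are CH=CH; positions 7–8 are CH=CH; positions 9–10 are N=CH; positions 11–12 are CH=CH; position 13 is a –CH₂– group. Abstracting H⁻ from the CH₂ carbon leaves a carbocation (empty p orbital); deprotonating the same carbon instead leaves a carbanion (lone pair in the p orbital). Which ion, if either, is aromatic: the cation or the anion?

The anion

Once that carbon is sp², every ring atom has a p orbital and both ions are fully conjugated.
Cation: 6 × 2 + 0 = 12 π electrons → 4(3), antiaromatic.
Anion: 6 × 2 + 2 = 14 π electrons → 4(3)+2, aromatic.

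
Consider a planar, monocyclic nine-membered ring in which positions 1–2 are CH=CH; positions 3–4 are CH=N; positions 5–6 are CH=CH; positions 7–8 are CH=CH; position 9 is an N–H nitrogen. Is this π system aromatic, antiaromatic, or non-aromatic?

Check conjugation: every atom in a ring double bond is sp² and brings one electron to the p orbital; each sp² =N– keeps its lone pair in-plane and puts one electron into the π system; the pyrrole-type nitrogen donates its lone pair from the p orbital — every position has a p orbital, so the cyclic π system is continuous.
Adding the contributions, 4 × 2 = 8 from the double-bond units + 2 from the NH atom = 10.
That gives a 4n+2 count (10, n = 2).

Aromatic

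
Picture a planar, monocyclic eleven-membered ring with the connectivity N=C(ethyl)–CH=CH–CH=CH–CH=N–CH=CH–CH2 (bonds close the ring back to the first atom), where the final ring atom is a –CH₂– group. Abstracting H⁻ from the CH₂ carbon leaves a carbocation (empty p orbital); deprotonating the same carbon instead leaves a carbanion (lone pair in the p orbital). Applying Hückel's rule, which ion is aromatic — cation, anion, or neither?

The cation

In both ions every ring atom is sp² and contributes a p orbital, so both rings are fully conjugated.
Cation: 5 × 2 + 0 = 10 π electrons → 4(2)+2, aromatic.
Anion: 5 × 2 + 2 = 12 π electrons → 4(3), antiaromatic.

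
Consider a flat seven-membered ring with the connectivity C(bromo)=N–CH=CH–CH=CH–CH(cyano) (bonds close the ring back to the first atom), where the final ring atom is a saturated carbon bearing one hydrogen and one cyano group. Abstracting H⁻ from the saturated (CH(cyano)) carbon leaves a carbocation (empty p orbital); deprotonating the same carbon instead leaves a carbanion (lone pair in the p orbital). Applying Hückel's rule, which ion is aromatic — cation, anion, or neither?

Once that carbon is sp², every ring atom has a p orbital and both ions are fully conjugated.
Cation: 3 × 2 + 0 = 6 π electrons → 4(1)+2, aromatic.
Anion: 3 × 2 + 2 = 8 π electrons → 4(2), antiaromatic.

The cation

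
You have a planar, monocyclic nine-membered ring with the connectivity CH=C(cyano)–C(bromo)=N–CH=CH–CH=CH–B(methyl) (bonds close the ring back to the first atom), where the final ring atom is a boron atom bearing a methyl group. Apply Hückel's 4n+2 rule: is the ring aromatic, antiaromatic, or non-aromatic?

Check conjugation: every atom in a ring double bond is sp² and brings one electron to the p orbital; each =N– nitrogen is pyridine-type (lone pair in the sp² plane, one electron in the p orbital); the boron has an empty p orbital — every position has a p orbital, so the cyclic π system is continuous.
π-electron count: 4 × 2 = 8 from the double-bond units + 0 from the B(methyl) atom = 8.
8 = 4(2); a planar, fully conjugated 4n system is antiaromatic.

Antiaromatic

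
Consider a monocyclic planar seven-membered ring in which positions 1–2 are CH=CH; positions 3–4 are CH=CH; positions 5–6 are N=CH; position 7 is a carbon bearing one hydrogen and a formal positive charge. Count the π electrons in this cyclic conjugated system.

The p orbitals form a continuous loop: each doubly-bonded ring atom is sp² with one p-orbital electron; the doubly-bonded nitrogens are pyridine-type — their lone pairs lie in the ring plane, leaving one electron in the p orbital; the carbocation has an empty p orbital. The ring is fully conjugated.
Adding the contributions, 3 × 2 = 6 from the double-bond units + 0 from the CH(+) atom = 6.

6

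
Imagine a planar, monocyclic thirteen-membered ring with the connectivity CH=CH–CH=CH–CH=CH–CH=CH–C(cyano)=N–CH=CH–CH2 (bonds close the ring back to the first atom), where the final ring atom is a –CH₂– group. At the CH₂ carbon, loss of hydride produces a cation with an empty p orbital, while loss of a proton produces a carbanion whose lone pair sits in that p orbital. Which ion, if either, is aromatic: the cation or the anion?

In either ion the ring is fully conjugated: every atom, including the new sp² carbon, supplies a p orbital.
Cation: 6 × 2 + 0 = 12 π electrons → 4(3), antiaromatic.
Anion: 6 × 2 + 2 = 14 π electrons → 4(3)+2, aromatic.

The anion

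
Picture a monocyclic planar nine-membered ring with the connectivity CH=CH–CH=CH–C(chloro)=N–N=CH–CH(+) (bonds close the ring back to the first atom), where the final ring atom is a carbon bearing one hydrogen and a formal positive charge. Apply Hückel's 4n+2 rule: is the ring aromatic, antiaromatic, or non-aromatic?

Antiaromatic

The p orbitals form a continuous loop: every atom in a ring double bond is sp² and brings one electron to the p orbital; each sp² =N– keeps its lone pair in-plane and puts one electron into the π system; the carbocation has an empty p orbital. The ring is fully conjugated.
Adding the contributions, 4 × 2 = 8 from the double-bond units + 0 from the CH(+) atom = 8.
A 4n π count (8, n = 2) in a planar conjugated ring means antiaromatic.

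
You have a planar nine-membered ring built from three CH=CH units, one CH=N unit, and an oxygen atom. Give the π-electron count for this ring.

The p orbitals form a continuous loop: every atom in a ring double bond is sp² and brings one electron to the p orbital; each =N– nitrogen is pyridine-type (lone pair in the sp² plane, one electron in the p orbital); the oxygen donates one lone pair from its p orbital. The ring is fully conjugated.
Tallying contributions gives 4 × 2 = 8 from the double-bond units + 2 from the O atom = 10.

10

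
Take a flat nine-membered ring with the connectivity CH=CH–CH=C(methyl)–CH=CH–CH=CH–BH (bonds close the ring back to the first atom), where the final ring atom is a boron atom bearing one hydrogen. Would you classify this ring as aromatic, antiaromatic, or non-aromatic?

Check conjugation: every atom in a ring double bond is sp² and brings one electron to the p orbital; the boron has an empty p orbital — every position has a p orbital, so the cyclic π system is continuous.
Adding the contributions, 4 × 2 = 8 from the double-bond units + 0 from the BH atom = 8.
8 = 4(2); a planar, fully conjugated 4n system is antiaromatic.

Antiaromatic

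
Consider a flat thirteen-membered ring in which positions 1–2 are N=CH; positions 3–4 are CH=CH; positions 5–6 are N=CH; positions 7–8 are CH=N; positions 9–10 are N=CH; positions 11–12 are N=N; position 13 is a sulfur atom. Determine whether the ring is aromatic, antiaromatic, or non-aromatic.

Aromatic

Check conjugation: each doubly-bonded ring atom is sp² with one p-orbital electron; each =N– nitrogen is pyridine-type (lone pair in the sp² plane, one electron in the p orbital); the sulfur donates one lone pair from its p orbital — every position has a p orbital, so the cyclic π system is continuous.
π-electron count: 6 × 2 = 12 from the double-bond units + 2 from the S atom = 14.
With 14 π electrons (n = 3), the Hückel 4n+2 condition holds.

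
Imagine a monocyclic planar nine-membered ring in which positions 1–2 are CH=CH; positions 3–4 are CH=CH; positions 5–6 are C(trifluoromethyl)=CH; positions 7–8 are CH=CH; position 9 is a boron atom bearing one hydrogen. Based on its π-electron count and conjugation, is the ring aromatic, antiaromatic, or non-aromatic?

Check conjugation: each doubly-bonded ring atom is sp² with one p-orbital electron; the boron has an empty p orbital — every position has a p orbital, so the cyclic π system is continuous.
Counting π electrons: 4 × 2 = 8 from the double-bond units + 0 from the BH atom = 8.
8 is a 4n count (n = 2), so the planar conjugated ring is antiaromatic.

Antiaromatic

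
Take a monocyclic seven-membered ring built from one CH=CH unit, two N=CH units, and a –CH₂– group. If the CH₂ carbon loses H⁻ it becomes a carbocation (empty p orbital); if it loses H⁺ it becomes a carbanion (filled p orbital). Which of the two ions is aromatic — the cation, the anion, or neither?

The cation

Once that carbon is sp², every ring atom has a p orbital and both ions are fully conjugated.
Cation: 3 × 2 + 0 = 6 π electrons → 4(1)+2, aromatic.
Anion: 3 × 2 + 2 = 8 π electrons → 4(2), antiaromatic.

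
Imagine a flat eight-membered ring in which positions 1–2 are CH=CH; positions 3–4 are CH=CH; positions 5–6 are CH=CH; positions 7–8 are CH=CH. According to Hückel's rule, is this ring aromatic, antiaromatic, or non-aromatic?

The p orbitals form a continuous loop: the double-bond atoms are sp², each contributing one p electron. The ring is fully conjugated.
π-electron count: 4 × 2 = 8 from the 4 double-bond units.
A 4n π count (8, n = 2) in a planar conjugated ring means antiaromatic.
This is cyclooctatetraene.

Antiaromatic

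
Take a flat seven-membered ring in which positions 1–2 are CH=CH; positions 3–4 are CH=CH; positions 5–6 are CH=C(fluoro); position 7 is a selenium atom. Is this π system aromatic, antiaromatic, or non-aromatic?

Antiaromatic

All ring atoms are sp² and supply a p orbital to the ring (the double-bond atoms are sp², each contributing one p electron; the selenium donates one lone pair from its p orbital); the conjugation is uninterrupted.
Counting π electrons: 3 × 2 = 6 from the double-bond units + 2 from the Se atom = 8.
With 8 = 4·2 π electrons, Hückel's rule classifies the planar ring as antiaromatic.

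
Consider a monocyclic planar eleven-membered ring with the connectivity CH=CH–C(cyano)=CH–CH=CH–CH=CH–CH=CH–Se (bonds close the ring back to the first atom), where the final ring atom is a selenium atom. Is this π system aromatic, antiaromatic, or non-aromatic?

Every ring atom contributes a p orbital perpendicular to the ring (every atom in a ring double bond is sp² and brings one electron to the p orbital; the selenium donates one lone pair from its p orbital), so the π system is cyclic and fully conjugated.
Tallying contributions gives 5 × 2 = 10 from the double-bond units + 2 from the Se atom = 12.
12 = 4(3); a planar, fully conjugated 4n system is antiaromatic.

Antiaromatic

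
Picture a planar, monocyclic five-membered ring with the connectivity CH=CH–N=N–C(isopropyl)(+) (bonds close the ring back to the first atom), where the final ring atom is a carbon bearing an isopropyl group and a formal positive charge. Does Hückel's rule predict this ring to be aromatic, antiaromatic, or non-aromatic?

Antiaromatic

The p orbitals form a continuous loop: the double-bond atoms are sp², each contributing one p electron; each sp² =N– keeps its lone pair in-plane and puts one electron into the π system; the carbocation has an empty p orbital. The ring is fully conjugated.
Adding the contributions, 2 × 2 = 4 from the double-bond units + 0 from the C(isopropyl)(+) atom = 4.
A 4n π count (4, n = 1) in a planar conjugated ring means antiaromatic.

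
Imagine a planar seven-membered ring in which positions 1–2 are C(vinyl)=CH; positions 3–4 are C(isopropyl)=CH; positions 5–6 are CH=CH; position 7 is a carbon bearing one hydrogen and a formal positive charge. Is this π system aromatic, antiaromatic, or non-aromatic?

Check conjugation: the double-bond atoms are sp², each contributing one p electron; the carbocation has an empty p orbital — every position has a p orbital, so the cyclic π system is continuous.
π-electron count: 3 × 2 = 6 from the double-bond units + 0 from the CH(+) atom = 6.
6 = 4(1) + 2, which satisfies Hückel's 4n+2 rule.

Aromatic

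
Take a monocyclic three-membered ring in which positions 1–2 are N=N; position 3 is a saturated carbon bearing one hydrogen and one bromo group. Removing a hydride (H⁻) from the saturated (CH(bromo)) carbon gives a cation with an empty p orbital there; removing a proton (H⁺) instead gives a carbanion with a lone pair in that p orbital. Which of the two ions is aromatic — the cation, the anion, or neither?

Both ions have a continuous loop of p orbitals — each ring atom is sp².
Cation: 1 × 2 + 0 = 2 π electrons → 4(0)+2, aromatic.
Anion: 1 × 2 + 2 = 4 π electrons → 4(1), antiaromatic.

The cation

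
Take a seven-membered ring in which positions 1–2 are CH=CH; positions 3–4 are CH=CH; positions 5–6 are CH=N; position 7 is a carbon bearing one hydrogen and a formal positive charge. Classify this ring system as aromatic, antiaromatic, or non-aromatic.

Every ring atom contributes a p orbital perpendicular to the ring (the double-bond atoms are sp², each contributing one p electron; the doubly-bonded nitrogens are pyridine-type — their lone pairs lie in the ring plane, leaving one electron in the p orbital; the carbocation has an empty p orbital), so the π system is cyclic and fully conjugated.
Counting π electrons: 3 × 2 = 6 from the double-bond units + 0 from the CH(+) atom = 6.
With 6 π electrons (n = 1), the Hückel 4n+2 condition holds.

Aromatic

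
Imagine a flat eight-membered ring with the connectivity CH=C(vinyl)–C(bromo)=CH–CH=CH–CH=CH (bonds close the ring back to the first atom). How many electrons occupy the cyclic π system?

Check conjugation: the double-bond atoms are sp², each contributing one p electron — every position has a p orbital, so the cyclic π system is continuous.
Adding the contributions, 4 × 2 = 8 from the 4 double-bond units.

8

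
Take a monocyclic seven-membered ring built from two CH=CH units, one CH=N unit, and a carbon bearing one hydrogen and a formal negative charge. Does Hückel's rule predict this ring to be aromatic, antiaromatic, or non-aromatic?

Antiaromatic

Check conjugation: the double-bond atoms are sp², each contributing one p electron; each =N– nitrogen is pyridine-type (lone pair in the sp² plane, one electron in the p orbital); the carbanion's lone pair occupies the p orbital — every position has a p orbital, so the cyclic π system is continuous.
Tallying contributions gives 3 × 2 = 6 from the double-bond units + 2 from the CH(-) atom = 8.
A 4n π count (8, n = 2) in a planar conjugated ring means antiaromatic.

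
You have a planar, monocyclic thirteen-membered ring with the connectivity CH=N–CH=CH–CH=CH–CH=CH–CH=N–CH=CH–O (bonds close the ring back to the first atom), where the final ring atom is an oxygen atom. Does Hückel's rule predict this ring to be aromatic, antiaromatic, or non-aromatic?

Every ring atom contributes a p orbital perpendicular to the ring (each doubly-bonded ring atom is sp² with one p-orbital electron; the doubly-bonded nitrogens are pyridine-type — their lone pairs lie in the ring plane, leaving one electron in the p orbital; the oxygen donates one lone pair from its p orbital), so the π system is cyclic and fully conjugated.
π-electron count: 6 × 2 = 12 from the double-bond units + 2 from the O atom = 14.
14 = 4(3) + 2, which satisfies Hückel's 4n+2 rule.

Aromatic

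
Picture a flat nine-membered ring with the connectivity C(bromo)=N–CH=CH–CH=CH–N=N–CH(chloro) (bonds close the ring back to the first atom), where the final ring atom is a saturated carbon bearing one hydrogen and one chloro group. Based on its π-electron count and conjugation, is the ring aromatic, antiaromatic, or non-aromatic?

The CH(chloro) carbon is saturated: that saturated carbon is sp³ and has no p orbital in the ring π system. Conjugation is not continuous around the ring.
A ring that is not fully conjugated cannot be aromatic or antiaromatic regardless of its π-electron count.

Non-aromatic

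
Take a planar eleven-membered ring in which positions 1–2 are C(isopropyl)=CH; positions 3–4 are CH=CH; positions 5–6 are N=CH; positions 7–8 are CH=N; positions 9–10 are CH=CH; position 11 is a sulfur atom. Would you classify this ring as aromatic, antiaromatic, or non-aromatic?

Antiaromatic

The p orbitals form a continuous loop: each doubly-bonded ring atom is sp² with one p-orbital electron; the doubly-bonded nitrogens are pyridine-type — their lone pairs lie in the ring plane, leaving one electron in the p orbital; the sulfur donates one lone pair from its p orbital. The ring is fully conjugated.
π-electron count: 5 × 2 = 10 from the double-bond units + 2 from the S atom = 12.
12 = 4(3); a planar, fully conjugated 4n system is antiaromatic.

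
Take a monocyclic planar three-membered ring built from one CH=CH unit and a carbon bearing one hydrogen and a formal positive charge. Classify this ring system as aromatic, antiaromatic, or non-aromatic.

Check conjugation: each doubly-bonded ring atom is sp² with one p-orbital electron; the carbocation has an empty p orbital — every position has a p orbital, so the cyclic π system is continuous.
Tallying contributions gives 1 × 2 = 2 from the double-bond unit + 0 from the CH(+) atom = 2.
With 2 π electrons (n = 0), the Hückel 4n+2 condition holds.
(This ring is the cyclopropenyl cation.)

Aromatic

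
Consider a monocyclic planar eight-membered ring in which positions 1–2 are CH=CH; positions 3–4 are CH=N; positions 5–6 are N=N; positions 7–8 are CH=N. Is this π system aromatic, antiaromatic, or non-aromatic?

Antiaromatic

The p orbitals form a continuous loop: every atom in a ring double bond is sp² and brings one electron to the p orbital; the doubly-bonded nitrogens are pyridine-type — their lone pairs lie in the ring plane, leaving one electron in the p orbital. The ring is fully conjugated.
Tallying contributions gives 4 × 2 = 8 from the 4 double-bond units.
With 8 = 4·2 π electrons, Hückel's rule classifies the planar ring as antiaromatic.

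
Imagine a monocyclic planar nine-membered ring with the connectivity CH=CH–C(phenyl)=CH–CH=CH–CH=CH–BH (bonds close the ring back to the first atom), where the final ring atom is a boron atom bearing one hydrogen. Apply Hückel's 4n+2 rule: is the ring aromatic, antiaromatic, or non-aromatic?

Antiaromatic

Check conjugation: each doubly-bonded ring atom is sp² with one p-orbital electron; the boron has an empty p orbital — every position has a p orbital, so the cyclic π system is continuous.
Counting π electrons: 4 × 2 = 8 from the double-bond units + 0 from the BH atom = 8.
8 = 4(2); a planar, fully conjugated 4n system is antiaromatic.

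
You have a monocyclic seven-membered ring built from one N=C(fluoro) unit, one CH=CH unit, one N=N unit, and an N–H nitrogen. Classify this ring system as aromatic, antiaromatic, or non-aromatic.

The p orbitals form a continuous loop: the double-bond atoms are sp², each contributing one p electron; the doubly-bonded nitrogens are pyridine-type — their lone pairs lie in the ring plane, leaving one electron in the p orbital; the pyrrole-type nitrogen donates its lone pair from the p orbital. The ring is fully conjugated.
π-electron count: 3 × 2 = 6 from the double-bond units + 2 from the NH atom = 8.
With 8 = 4·2 π electrons, Hückel's rule classifies the planar ring as antiaromatic.

Antiaromatic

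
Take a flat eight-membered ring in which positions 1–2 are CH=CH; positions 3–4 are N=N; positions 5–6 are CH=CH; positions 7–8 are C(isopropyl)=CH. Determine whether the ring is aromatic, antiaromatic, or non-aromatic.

Antiaromatic

Every ring atom contributes a p orbital perpendicular to the ring (the double-bond atoms are sp², each contributing one p electron; the doubly-bonded nitrogens are pyridine-type — their lone pairs lie in the ring plane, leaving one electron in the p orbital), so the π system is cyclic and fully conjugated.
π-electron count: 4 × 2 = 8 from the 4 double-bond units.
A 4n π count (8, n = 2) in a planar conjugated ring means antiaromatic.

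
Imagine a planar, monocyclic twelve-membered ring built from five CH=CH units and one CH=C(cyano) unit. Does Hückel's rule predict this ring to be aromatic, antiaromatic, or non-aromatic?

Antiaromatic

All ring atoms are sp² and supply a p orbital to the ring (each doubly-bonded ring atom is sp² with one p-orbital electron); the conjugation is uninterrupted.
π-electron count: 6 × 2 = 12 from the 6 double-bond units.
12 is a 4n count (n = 3), so the planar conjugated ring is antiaromatic.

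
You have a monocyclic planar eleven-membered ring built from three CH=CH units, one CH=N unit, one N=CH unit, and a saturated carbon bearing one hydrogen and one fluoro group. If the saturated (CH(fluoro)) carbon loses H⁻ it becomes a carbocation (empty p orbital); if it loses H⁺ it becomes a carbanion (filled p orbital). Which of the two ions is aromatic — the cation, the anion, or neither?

In both ions every ring atom is sp² and contributes a p orbital, so both rings are fully conjugated.
Cation: 5 × 2 + 0 = 10 π electrons → 4(2)+2, aromatic.
Anion: 5 × 2 + 2 = 12 π electrons → 4(3), antiaromatic.

The cation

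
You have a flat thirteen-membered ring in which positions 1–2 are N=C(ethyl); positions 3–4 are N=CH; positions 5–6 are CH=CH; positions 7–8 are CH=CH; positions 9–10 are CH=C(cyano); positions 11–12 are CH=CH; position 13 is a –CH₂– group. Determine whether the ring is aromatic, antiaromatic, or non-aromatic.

At the CH2 position, the tetrahedral CH₂ carbon is sp³ and has no p orbital in the ring π system; the ring's p-orbital overlap is broken there.
Hückel's rule only applies to fully conjugated rings, so this one is simply non-aromatic.

Non-aromatic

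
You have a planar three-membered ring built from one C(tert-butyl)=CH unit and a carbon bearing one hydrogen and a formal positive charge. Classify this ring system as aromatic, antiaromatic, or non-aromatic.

Check conjugation: every atom in a ring double bond is sp² and brings one electron to the p orbital; the carbocation has an empty p orbital — every position has a p orbital, so the cyclic π system is continuous.
Tallying contributions gives 1 × 2 = 2 from the double-bond unit + 0 from the CH(+) atom = 2.
With 2 π electrons (n = 0), the Hückel 4n+2 condition holds.

Aromatic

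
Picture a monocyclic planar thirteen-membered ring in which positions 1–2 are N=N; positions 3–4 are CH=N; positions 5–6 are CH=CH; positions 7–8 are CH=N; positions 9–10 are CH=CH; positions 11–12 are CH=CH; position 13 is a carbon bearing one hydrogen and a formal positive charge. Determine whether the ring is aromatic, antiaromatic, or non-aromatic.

Antiaromatic

The p orbitals form a continuous loop: each doubly-bonded ring atom is sp² with one p-orbital electron; each =N– nitrogen is pyridine-type (lone pair in the sp² plane, one electron in the p orbital); the carbocation has an empty p orbital. The ring is fully conjugated.
Tallying contributions gives 6 × 2 = 12 from the double-bond units + 0 from the CH(+) atom = 12.
A 4n π count (12, n = 3) in a planar conjugated ring means antiaromatic.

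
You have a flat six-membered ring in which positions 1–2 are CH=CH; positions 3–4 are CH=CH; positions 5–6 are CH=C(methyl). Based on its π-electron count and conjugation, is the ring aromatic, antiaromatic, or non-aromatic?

Aromatic

Check conjugation: every atom in a ring double bond is sp² and brings one electron to the p orbital — every position has a p orbital, so the cyclic π system is continuous.
Adding the contributions, 3 × 2 = 6 from the 3 double-bond units.
With 6 π electrons (n = 1), the Hückel 4n+2 condition holds.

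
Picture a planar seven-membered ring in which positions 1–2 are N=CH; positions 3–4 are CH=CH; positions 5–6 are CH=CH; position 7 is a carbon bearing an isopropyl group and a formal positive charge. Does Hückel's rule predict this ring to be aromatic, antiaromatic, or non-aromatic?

Every ring atom contributes a p orbital perpendicular to the ring (every atom in a ring double bond is sp² and brings one electron to the p orbital; the doubly-bonded nitrogens are pyridine-type — their lone pairs lie in the ring plane, leaving one electron in the p orbital; the carbocation has an empty p orbital), so the π system is cyclic and fully conjugated.
Tallying contributions gives 3 × 2 = 6 from the double-bond units + 0 from the C(isopropyl)(+) atom = 6.
That gives a 4n+2 count (6, n = 1).

Aromatic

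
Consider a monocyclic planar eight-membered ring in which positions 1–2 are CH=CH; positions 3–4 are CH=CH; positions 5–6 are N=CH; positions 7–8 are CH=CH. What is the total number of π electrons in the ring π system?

All ring atoms are sp² and supply a p orbital to the ring (each doubly-bonded ring atom is sp² with one p-orbital electron; each sp² =N– keeps its lone pair in-plane and puts one electron into the π system); the conjugation is uninterrupted.
Tallying contributions gives 4 × 2 = 8 from the 4 double-bond units.

8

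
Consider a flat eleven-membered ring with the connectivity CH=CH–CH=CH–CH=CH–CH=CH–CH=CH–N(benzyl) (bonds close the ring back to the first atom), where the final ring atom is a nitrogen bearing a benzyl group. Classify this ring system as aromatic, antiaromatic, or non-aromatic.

The p orbitals form a continuous loop: every atom in a ring double bond is sp² and brings one electron to the p orbital; the pyrrole-type nitrogen donates its lone pair from the p orbital. The ring is fully conjugated.
Counting π electrons: 5 × 2 = 10 from the double-bond units + 2 from the N(benzyl) atom = 12.
12 is a 4n count (n = 3), so the planar conjugated ring is antiaromatic.

Antiaromatic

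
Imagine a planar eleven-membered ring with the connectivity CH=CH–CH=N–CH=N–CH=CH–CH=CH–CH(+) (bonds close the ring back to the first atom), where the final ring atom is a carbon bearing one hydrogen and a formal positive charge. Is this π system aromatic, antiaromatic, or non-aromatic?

The p orbitals form a continuous loop: every atom in a ring double bond is sp² and brings one electron to the p orbital; each sp² =N– keeps its lone pair in-plane and puts one electron into the π system; the carbocation has an empty p orbital. The ring is fully conjugated.
Counting π electrons: 5 × 2 = 10 from the double-bond units + 0 from the CH(+) atom = 10.
With 10 π electrons (n = 2), the Hückel 4n+2 condition holds.

Aromatic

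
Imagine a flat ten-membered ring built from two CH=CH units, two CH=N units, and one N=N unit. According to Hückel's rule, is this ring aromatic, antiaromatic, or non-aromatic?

Aromatic

Check conjugation: each doubly-bonded ring atom is sp² with one p-orbital electron; each sp² =N– keeps its lone pair in-plane and puts one electron into the π system — every position has a p orbital, so the cyclic π system is continuous.
Tallying contributions gives 5 × 2 = 10 from the 5 double-bond units.
10 = 4(2) + 2, which satisfies Hückel's 4n+2 rule.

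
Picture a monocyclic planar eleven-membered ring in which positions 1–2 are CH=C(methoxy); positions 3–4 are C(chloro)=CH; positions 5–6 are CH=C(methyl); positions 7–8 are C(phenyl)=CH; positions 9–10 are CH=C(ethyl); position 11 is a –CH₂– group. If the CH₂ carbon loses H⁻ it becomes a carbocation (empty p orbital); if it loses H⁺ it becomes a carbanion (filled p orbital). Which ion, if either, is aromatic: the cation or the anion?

The cation

Both ions have a continuous loop of p orbitals — each ring atom is sp².
Cation: 5 × 2 + 0 = 10 π electrons → 4(2)+2, aromatic.
Anion: 5 × 2 + 2 = 12 π electrons → 4(3), antiaromatic.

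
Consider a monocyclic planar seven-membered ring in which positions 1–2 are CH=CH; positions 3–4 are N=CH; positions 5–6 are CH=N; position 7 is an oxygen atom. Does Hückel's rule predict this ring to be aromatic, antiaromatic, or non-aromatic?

Every ring atom contributes a p orbital perpendicular to the ring (every atom in a ring double bond is sp² and brings one electron to the p orbital; each =N– nitrogen is pyridine-type (lone pair in the sp² plane, one electron in the p orbital); the oxygen donates one lone pair from its p orbital), so the π system is cyclic and fully conjugated.
Adding the contributions, 3 × 2 = 6 from the double-bond units + 2 from the O atom = 8.
A 4n π count (8, n = 2) in a planar conjugated ring means antiaromatic.

Antiaromatic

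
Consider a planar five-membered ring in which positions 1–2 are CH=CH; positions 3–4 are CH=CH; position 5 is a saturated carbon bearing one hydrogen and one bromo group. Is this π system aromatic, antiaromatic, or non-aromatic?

Because that saturated carbon is sp³ and has no p orbital in the ring π system at the CH(bromo) position, the π system cannot extend all the way around the ring.
Hückel's rule only applies to fully conjugated rings, so this one is simply non-aromatic.

Non-aromatic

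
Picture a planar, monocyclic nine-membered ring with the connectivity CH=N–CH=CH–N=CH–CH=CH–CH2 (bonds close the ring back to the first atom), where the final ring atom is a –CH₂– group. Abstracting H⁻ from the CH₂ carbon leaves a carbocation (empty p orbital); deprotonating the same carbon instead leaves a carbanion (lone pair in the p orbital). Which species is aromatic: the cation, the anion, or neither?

In both ions every ring atom is sp² and contributes a p orbital, so both rings are fully conjugated.
Cation: 4 × 2 + 0 = 8 π electrons → 4(2), antiaromatic.
Anion: 4 × 2 + 2 = 10 π electrons → 4(2)+2, aromatic.

The anion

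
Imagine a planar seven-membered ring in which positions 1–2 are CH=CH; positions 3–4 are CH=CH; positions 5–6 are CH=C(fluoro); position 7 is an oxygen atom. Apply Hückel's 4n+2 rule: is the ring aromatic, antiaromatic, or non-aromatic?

The p orbitals form a continuous loop: each doubly-bonded ring atom is sp² with one p-orbital electron; the oxygen donates one lone pair from its p orbital. The ring is fully conjugated.
Counting π electrons: 3 × 2 = 6 from the double-bond units + 2 from the O atom = 8.
8 = 4(2); a planar, fully conjugated 4n system is antiaromatic.

Antiaromatic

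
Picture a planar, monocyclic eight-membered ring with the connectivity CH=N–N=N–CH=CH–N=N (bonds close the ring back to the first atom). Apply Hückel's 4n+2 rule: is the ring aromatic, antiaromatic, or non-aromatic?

Check conjugation: the double-bond atoms are sp², each contributing one p electron; the doubly-bonded nitrogens are pyridine-type — their lone pairs lie in the ring plane, leaving one electron in the p orbital — every position has a p orbital, so the cyclic π system is continuous.
Counting π electrons: 4 × 2 = 8 from the 4 double-bond units.
8 = 4(2); a planar, fully conjugated 4n system is antiaromatic.

Antiaromatic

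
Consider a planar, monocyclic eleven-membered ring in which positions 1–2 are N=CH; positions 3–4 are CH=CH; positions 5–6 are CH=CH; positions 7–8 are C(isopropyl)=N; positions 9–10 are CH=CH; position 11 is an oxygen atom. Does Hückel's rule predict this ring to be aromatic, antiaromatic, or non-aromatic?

Check conjugation: every atom in a ring double bond is sp² and brings one electron to the p orbital; the doubly-bonded nitrogens are pyridine-type — their lone pairs lie in the ring plane, leaving one electron in the p orbital; the oxygen donates one lone pair from its p orbital — every position has a p orbital, so the cyclic π system is continuous.
Tallying contributions gives 5 × 2 = 10 from the double-bond units + 2 from the O atom = 12.
With 12 = 4·3 π electrons, Hückel's rule classifies the planar ring as antiaromatic.

Antiaromatic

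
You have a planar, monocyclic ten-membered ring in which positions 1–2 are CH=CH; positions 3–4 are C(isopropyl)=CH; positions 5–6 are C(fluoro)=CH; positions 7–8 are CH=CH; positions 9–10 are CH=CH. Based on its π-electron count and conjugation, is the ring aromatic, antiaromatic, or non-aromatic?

The p orbitals form a continuous loop: the double-bond atoms are sp², each contributing one p electron. The ring is fully conjugated.
Adding the contributions, 5 × 2 = 10 from the 5 double-bond units.
Since 10 = 4·2 + 2, the ring meets the 4n+2 criterion.

Aromatic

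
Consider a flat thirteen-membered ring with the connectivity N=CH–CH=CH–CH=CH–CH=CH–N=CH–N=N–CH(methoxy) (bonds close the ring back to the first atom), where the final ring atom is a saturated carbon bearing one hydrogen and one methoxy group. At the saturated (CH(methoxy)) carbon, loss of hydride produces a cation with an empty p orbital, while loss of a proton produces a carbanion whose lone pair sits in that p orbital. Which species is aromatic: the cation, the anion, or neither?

The anion

In both ions every ring atom is sp² and contributes a p orbital, so both rings are fully conjugated.
Cation: 6 × 2 + 0 = 12 π electrons → 4(3), antiaromatic.
Anion: 6 × 2 + 2 = 14 π electrons → 4(3)+2, aromatic.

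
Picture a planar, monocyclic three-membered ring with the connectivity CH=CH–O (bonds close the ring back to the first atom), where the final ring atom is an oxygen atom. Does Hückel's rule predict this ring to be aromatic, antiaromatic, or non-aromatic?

Check conjugation: the double-bond atoms are sp², each contributing one p electron; the oxygen donates one lone pair from its p orbital — every position has a p orbital, so the cyclic π system is continuous.
Adding the contributions, 1 × 2 = 2 from the double-bond unit + 2 from the O atom = 4.
With 4 = 4·1 π electrons, Hückel's rule classifies the planar ring as antiaromatic.

Antiaromatic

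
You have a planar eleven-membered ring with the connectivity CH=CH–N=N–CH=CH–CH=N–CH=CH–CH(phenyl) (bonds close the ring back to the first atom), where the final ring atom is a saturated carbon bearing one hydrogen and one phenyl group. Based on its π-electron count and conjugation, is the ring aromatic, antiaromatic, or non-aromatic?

Non-aromatic

At the CH(phenyl) position, that saturated carbon is sp³ and has no p orbital in the ring π system; the ring's p-orbital overlap is broken there.
Without a continuous loop of overlapping p orbitals the Hückel electron count never comes into play.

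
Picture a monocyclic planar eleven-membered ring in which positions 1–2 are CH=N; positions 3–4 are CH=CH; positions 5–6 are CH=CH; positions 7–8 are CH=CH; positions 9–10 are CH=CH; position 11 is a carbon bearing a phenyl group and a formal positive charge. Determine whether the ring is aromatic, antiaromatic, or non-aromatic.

Check conjugation: the double-bond atoms are sp², each contributing one p electron; each =N– nitrogen is pyridine-type (lone pair in the sp² plane, one electron in the p orbital); the carbocation has an empty p orbital — every position has a p orbital, so the cyclic π system is continuous.
Tallying contributions gives 5 × 2 = 10 from the double-bond units + 0 from the C(phenyl)(+) atom = 10.
10 = 4(2) + 2, which satisfies Hückel's 4n+2 rule.

Aromatic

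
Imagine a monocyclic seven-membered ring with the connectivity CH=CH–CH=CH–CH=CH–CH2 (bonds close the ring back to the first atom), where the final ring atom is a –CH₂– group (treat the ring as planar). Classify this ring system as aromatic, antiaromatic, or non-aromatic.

Non-aromatic

Because the tetrahedral CH₂ carbon is sp³ and has no p orbital in the ring π system at the CH2 position, the π system cannot extend all the way around the ring.
A ring that is not fully conjugated cannot be aromatic or antiaromatic regardless of its π-electron count.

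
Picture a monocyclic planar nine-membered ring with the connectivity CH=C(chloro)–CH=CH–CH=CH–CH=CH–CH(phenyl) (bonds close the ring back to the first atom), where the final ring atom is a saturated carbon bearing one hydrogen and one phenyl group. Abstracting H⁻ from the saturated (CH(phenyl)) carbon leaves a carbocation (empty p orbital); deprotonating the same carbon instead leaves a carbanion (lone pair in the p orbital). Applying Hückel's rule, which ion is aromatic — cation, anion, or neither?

The anion

In either ion the ring is fully conjugated: every atom, including the new sp² carbon, supplies a p orbital.
Cation: 4 × 2 + 0 = 8 π electrons → 4(2), antiaromatic.
Anion: 4 × 2 + 2 = 10 π electrons → 4(2)+2, aromatic.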